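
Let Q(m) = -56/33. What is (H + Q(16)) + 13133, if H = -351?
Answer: 421750/33 ≈ 12780.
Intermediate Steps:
Q(m) = -56/33 (Q(m) = -56*1/33 = -56/33)
(H + Q(16)) + 13133 = (-351 - 56/33) + 13133 = -11639/33 + 13133 = 421750/33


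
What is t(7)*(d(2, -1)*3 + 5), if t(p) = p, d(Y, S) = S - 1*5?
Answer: -91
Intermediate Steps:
d(Y, S) = -5 + S (d(Y, S) = S - 5 = -5 + S)
t(7)*(d(2, -1)*3 + 5) = 7*((-5 - 1)*3 + 5) = 7*(-6*3 + 5) = 7*(-18 + 5) = 7*(-13) = -91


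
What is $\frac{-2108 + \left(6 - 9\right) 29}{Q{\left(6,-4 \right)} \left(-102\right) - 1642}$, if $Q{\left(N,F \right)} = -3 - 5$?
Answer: $\frac{2195}{826} \approx 2.6574$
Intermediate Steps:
$Q{\left(N,F \right)} = -8$ ($Q{\left(N,F \right)} = -3 - 5 = -8$)
$\frac{-2108 + \left(6 - 9\right) 29}{Q{\left(6,-4 \right)} \left(-102\right) - 1642} = \frac{-2108 + \left(6 - 9\right) 29}{\left(-8\right) \left(-102\right) - 1642} = \frac{-2108 - 87}{816 - 1642} = \frac{-2108 - 87}{-826} = \left(-2195\right) \left(- \frac{1}{826}\right) = \frac{2195}{826}$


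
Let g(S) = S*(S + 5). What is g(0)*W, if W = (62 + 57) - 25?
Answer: 0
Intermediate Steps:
g(S) = S*(5 + S)
W = 94 (W = 119 - 25 = 94)
g(0)*W = (0*(5 + 0))*94 = (0*5)*94 = 0*94 = 0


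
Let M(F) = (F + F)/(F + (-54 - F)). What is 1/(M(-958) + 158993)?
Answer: 27/4293769 ≈ 6.2882e-6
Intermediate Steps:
M(F) = -F/27 (M(F) = (2*F)/(-54) = (2*F)*(-1/54) = -F/27)
1/(M(-958) + 158993) = 1/(-1/27*(-958) + 158993) = 1/(958/27 + 158993) = 1/(4293769/27) = 27/4293769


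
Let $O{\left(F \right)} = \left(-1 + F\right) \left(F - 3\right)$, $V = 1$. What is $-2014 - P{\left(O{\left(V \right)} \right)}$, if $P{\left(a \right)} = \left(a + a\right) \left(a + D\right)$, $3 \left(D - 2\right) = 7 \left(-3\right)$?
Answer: $-2014$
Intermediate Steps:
$O{\left(F \right)} = \left(-1 + F\right) \left(-3 + F\right)$
$D = -5$ ($D = 2 + \frac{7 \left(-3\right)}{3} = 2 + \frac{1}{3} \left(-21\right) = 2 - 7 = -5$)
$P{\left(a \right)} = 2 a \left(-5 + a\right)$ ($P{\left(a \right)} = \left(a + a\right) \left(a - 5\right) = 2 a \left(-5 + a\right)$)
$-2014 - P{\left(O{\left(V \right)} \right)} = -2014 - 2 \left(3 + 1^{2} - 4\right) \left(-5 + \left(3 + 1^{2} - 4\right)\right) = -2014 - 2 \left(3 + 1 - 4\right) \left(-5 + \left(3 + 1 - 4\right)\right) = -2014 - 2 \cdot 0 \left(-5 + 0\right) = -2014 - 2 \cdot 0 \left(-5\right) = -2014 - 0 = -2014 + 0 = -2014$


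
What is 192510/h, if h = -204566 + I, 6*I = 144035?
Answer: -1155060/1083361 ≈ -1.0662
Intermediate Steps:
I = 144035/6 (I = (⅙)*144035 = 144035/6 ≈ 24006.)
h = -1083361/6 (h = -204566 + 144035/6 = -1083361/6 ≈ -1.8056e+5)
192510/h = 192510/(-1083361/6) = 192510*(-6/1083361) = -1155060/1083361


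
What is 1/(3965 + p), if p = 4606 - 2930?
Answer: 1/5641 ≈ 0.00017727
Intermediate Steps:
p = 1676
1/(3965 + p) = 1/(3965 + 1676) = 1/5641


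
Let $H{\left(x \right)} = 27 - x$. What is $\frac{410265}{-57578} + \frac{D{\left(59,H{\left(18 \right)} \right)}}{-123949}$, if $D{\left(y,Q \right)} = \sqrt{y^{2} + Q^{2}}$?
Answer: $- \frac{410265}{57578} - \frac{\sqrt{3562}}{123949} \approx -7.1259$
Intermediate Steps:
$D{\left(y,Q \right)} = \sqrt{Q^{2} + y^{2}}$
$\frac{410265}{-57578} + \frac{D{\left(59,H{\left(18 \right)} \right)}}{-123949} = \frac{410265}{-57578} + \frac{\sqrt{\left(27 - 18\right)^{2} + 59^{2}}}{-123949} = 410265 \left(- \frac{1}{57578}\right) + \sqrt{\left(27 - 18\right)^{2} + 3481} \left(- \frac{1}{123949}\right) = - \frac{410265}{57578} + \sqrt{9^{2} + 3481} \left(- \frac{1}{123949}\right) = - \frac{410265}{57578} + \sqrt{81 + 3481} \left(- \frac{1}{123949}\right) = - \frac{410265}{57578} + \sqrt{3562} \left(- \frac{1}{123949}\right) = - \frac{410265}{57578} - \frac{\sqrt{3562}}{123949}$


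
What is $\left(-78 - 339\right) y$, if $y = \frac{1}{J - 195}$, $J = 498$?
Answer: $- \frac{139}{101} \approx -1.3762$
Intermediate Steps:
$y = \frac{1}{303}$ ($y = \frac{1}{498 - 195} = \frac{1}{303} \approx 0.0033003$)
$\left(-78 - 339\right) y = \left(-78 - 339\right) \frac{1}{303} = \left(-417\right) \frac{1}{303} = - \frac{139}{101}$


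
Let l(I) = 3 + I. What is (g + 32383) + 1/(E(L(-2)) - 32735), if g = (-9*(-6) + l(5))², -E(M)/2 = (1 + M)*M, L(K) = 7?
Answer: 1189948268/32847 ≈ 36227.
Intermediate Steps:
E(M) = -2*M*(1 + M) (E(M) = -2*(1 + M)*M = -2*M*(1 + M))
g = 3844 (g = (-9*(-6) + (3 + 5))² = (54 + 8)² = 62² = 3844)
(g + 32383) + 1/(E(L(-2)) - 32735) = (3844 + 32383) + 1/(-2*7*(1 + 7) - 32735) = 36227 + 1/(-2*7*8 - 32735) = 36227 + 1/(-112 - 32735) = 36227 + 1/(-32847) = 36227 - 1/32847 = 1189948268/32847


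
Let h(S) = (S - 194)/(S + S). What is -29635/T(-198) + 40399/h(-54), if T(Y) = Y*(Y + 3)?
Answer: 2105645408/119691 ≈ 17592.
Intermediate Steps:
T(Y) = Y*(3 + Y)
h(S) = (-194 + S)/(2*S) (h(S) = (-194 + S)/((2*S)) = (-194 + S)*(1/(2*S)) = (-194 + S)/(2*S))
-29635/T(-198) + 40399/h(-54) = -29635*(-1/(198*(3 - 198))) + 40399/(((1/2)*(-194 - 54)/(-54))) = -29635/((-198*(-195))) + 40399/(((1/2)*(-1/54)*(-248))) = -29635/38610 + 40399/(62/27) = -29635*1/38610 + 40399*(27/62) = -5927/7722 + 1090773/62 = 2105645408/119691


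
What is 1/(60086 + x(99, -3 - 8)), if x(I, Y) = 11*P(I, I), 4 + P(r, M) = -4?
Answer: 1/59998 ≈ 1.6667e-5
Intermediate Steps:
P(r, M) = -8 (P(r, M) = -4 - 4 = -8)
x(I, Y) = -88 (x(I, Y) = 11*(-8) = -88)
1/(60086 + x(99, -3 - 8)) = 1/(60086 - 88) = 1/59998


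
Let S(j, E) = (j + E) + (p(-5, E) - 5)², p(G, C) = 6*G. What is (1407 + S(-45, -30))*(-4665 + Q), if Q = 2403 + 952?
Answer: -3349670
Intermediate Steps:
Q = 3355
S(j, E) = 1225 + E + j (S(j, E) = (j + E) + (6*(-5) - 5)² = (E + j) + (-30 - 5)² = (E + j) + (-35)² = (E + j) + 1225 = 1225 + E + j)
(1407 + S(-45, -30))*(-4665 + Q) = (1407 + (1225 - 30 - 45))*(-4665 + 3355) = (1407 + 1150)*(-1310) = 2557*(-1310) = -3349670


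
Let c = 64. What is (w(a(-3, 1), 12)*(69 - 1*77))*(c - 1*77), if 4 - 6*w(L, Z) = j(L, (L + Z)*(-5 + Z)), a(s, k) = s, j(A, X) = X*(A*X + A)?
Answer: 629200/3 ≈ 2.0973e+5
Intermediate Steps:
j(A, X) = X*(A + A*X)
w(L, Z) = ⅔ - L*(1 + (-5 + Z)*(L + Z))*(-5 + Z)*(L + Z)/6 (w(L, Z) = ⅔ - L*(L + Z)*(-5 + Z)*(1 + (L + Z)*(-5 + Z))/6 = ⅔ - L*(-5 + Z)*(L + Z)*(1 + (-5 + Z)*(L + Z))/6 = ⅔ - L*(1 + (-5 + Z)*(L + Z))*(-5 + Z)*(L + Z)/6)
(w(a(-3, 1), 12)*(69 - 1*77))*(c - 1*77) = ((⅔ - ⅙*(-3)*(12² - 5*(-3) - 5*12 - 3*12)*(1 + 12² - 5*(-3) - 5*12 - 3*12))*(69 - 1*77))*(64 - 1*77) = ((⅔ - ⅙*(-3)*(144 + 15 - 60 - 36)*(1 + 144 + 15 - 60 - 36))*(69 - 77))*(64 - 77) = ((⅔ - ⅙*(-3)*63*64)*(-8))*(-13) = ((⅔ + 2016)*(-8))*(-13) = ((6050/3)*(-8))*(-13) = -48400/3*(-13) = 629200/3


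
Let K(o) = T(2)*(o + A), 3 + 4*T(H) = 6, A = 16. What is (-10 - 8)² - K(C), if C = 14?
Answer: 603/2 ≈ 301.50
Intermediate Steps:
T(H) = ¾ (T(H) = -¾ + (¼)*6 = -¾ + 3/2 = ¾)
K(o) = 12 + 3*o/4 (K(o) = 3*(o + 16)/4 = 3*(16 + o)/4 = 12 + 3*o/4)
(-10 - 8)² - K(C) = (-10 - 8)² - (12 + (¾)*14) = (-18)² - (12 + 21/2) = 324 - 1*45/2 = 324 - 45/2 = 603/2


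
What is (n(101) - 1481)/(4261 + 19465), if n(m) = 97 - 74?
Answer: -729/11863 ≈ -0.061452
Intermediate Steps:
n(m) = 23
(n(101) - 1481)/(4261 + 19465) = (23 - 1481)/(4261 + 19465) = -1458/23726 = -1458*1/23726 = -729/11863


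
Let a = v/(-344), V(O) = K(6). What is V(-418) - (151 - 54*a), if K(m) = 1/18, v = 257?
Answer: -296113/1548 ≈ -191.29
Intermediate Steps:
K(m) = 1/18
V(O) = 1/18
a = -257/344 (a = 257/(-344) = 257*(-1/344) = -257/344 ≈ -0.74709)
V(-418) - (151 - 54*a) = 1/18 - (151 - 54*(-257/344)) = 1/18 - (151 + 6939/172) = 1/18 - 1*32911/172 = 1/18 - 32911/172 = -296113/1548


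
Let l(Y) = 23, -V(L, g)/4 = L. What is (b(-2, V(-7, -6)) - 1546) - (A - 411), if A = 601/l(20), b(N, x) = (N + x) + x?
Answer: -25464/23 ≈ -1107.1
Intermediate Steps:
V(L, g) = -4*L
b(N, x) = N + 2*x
A = 601/23 ≈ 26.130
(b(-2, V(-7, -6)) - 1546) - (A - 411) = ((-2 + 2*(-4*(-7))) - 1546) - (601/23 - 411) = ((-2 + 2*28) - 1546) - 1*(-8852/23) = ((-2 + 56) - 1546) + 8852/23 = (54 - 1546) + 8852/23 = -1492 + 8852/23 = -25464/23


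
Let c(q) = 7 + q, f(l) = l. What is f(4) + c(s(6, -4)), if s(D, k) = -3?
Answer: 8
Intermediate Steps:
f(4) + c(s(6, -4)) = 4 + (7 - 3) = 4 + 4 = 8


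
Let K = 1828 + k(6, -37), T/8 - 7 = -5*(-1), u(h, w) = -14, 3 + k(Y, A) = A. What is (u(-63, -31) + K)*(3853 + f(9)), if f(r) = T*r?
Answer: 8367958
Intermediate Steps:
k(Y, A) = -3 + A
T = 96 (T = 56 + 8*(-5*(-1)) = 56 + 8*5 = 56 + 40 = 96)
K = 1788 (K = 1828 + (-3 - 37) = 1828 - 40 = 1788)
f(r) = 96*r
(u(-63, -31) + K)*(3853 + f(9)) = (-14 + 1788)*(3853 + 96*9) = 1774*(3853 + 864) = 1774*4717 = 8367958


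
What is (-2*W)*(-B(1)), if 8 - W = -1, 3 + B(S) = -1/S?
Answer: -72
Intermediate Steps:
B(S) = -3 - 1/S
W = 9 (W = 8 - 1*(-1) = 8 + 1 = 9)
(-2*W)*(-B(1)) = (-2*9)*(-(-3 - 1/1)) = -(-18)*(-3 - 1*1) = -(-18)*(-3 - 1) = -(-18)*(-4) = -18*4 = -72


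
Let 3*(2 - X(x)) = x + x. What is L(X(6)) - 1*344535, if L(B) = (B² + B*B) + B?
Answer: -344529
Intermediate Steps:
X(x) = 2 - 2*x/3 (X(x) = 2 - (x + x)/3 = 2 - 2*x/3)
L(B) = B + 2*B² (L(B) = (B² + B²) + B = 2*B² + B = B + 2*B²)
L(X(6)) - 1*344535 = (2 - ⅔*6)*(1 + 2*(2 - ⅔*6)) - 1*344535 = (2 - 4)*(1 + 2*(2 - 4)) - 344535 = -2*(1 + 2*(-2)) - 344535 = -2*(1 - 4) - 344535 = -2*(-3) - 344535 = 6 - 344535 = -344529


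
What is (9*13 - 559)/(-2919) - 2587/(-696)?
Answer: 2619695/677208 ≈ 3.8684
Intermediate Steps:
(9*13 - 559)/(-2919) - 2587/(-696) = (117 - 559)*(-1/2919) - 2587*(-1/696) = -442*(-1/2919) + 2587/696 = 442/2919 + 2587/696 = 2619695/677208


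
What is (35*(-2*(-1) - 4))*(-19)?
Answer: 1330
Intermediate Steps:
(35*(-2*(-1) - 4))*(-19) = (35*(2 - 4))*(-19) = (35*(-2))*(-19) = -70*(-19) = 1330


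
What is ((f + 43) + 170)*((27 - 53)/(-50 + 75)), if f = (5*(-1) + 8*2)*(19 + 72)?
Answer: -31564/25 ≈ -1262.6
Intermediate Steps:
f = 1001 (f = (-5 + 16)*91 = 11*91 = 1001)
((f + 43) + 170)*((27 - 53)/(-50 + 75)) = ((1001 + 43) + 170)*((27 - 53)/(-50 + 75)) = (1044 + 170)*(-26/25) = 1214*(-26*1/25) = 1214*(-26/25) = -31564/25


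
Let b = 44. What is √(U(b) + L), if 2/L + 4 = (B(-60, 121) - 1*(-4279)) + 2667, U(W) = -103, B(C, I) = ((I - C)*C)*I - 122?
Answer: I*√11000892101705/326810 ≈ 10.149*I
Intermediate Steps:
B(C, I) = -122 + C*I*(I - C) (B(C, I) = (C*(I - C))*I - 122 = C*I*(I - C) - 122 = -122 + C*I*(I - C))
L = -1/653620 (L = 2/(-4 + (((-122 - 60*121² - 1*121*(-60)²) - 1*(-4279)) + 2667)) = 2/(-4 + (((-122 - 60*14641 - 1*121*3600) + 4279) + 2667)) = 2/(-4 + (((-122 - 878460 - 435600) + 4279) + 2667)) = 2/(-4 + ((-1314182 + 4279) + 2667)) = 2/(-4 + (-1309903 + 2667)) = 2/(-4 - 1307236) = 2/(-1307240) = 2*(-1/1307240) = -1/653620 ≈ -1.5299e-6)
√(U(b) + L) = √(-103 - 1/653620) = √(-67322861/653620) = I*√11000892101705/326810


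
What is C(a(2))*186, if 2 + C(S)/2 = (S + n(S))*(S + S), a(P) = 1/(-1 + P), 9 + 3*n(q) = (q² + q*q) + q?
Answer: -1488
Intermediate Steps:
n(q) = -3 + q/3 + 2*q²/3 (n(q) = -3 + ((q² + q*q) + q)/3 = -3 + ((q² + q²) + q)/3 = -3 + (2*q² + q)/3 = -3 + (q + 2*q²)/3 = -3 + (q/3 + 2*q²/3) = -3 + q/3 + 2*q²/3)
C(S) = -4 + 4*S*(-3 + 2*S²/3 + 4*S/3) (C(S) = -4 + 2*((S + (-3 + S/3 + 2*S²/3))*(S + S)) = -4 + 2*((-3 + 2*S²/3 + 4*S/3)*(2*S)) = -4 + 2*(2*S*(-3 + 2*S²/3 + 4*S/3)) = -4 + 4*S*(-3 + 2*S²/3 + 4*S/3))
C(a(2))*186 = (-4 - 12/(-1 + 2) + 8*(1/(-1 + 2))³/3 + 16*(1/(-1 + 2))²/3)*186 = (-4 - 12/1 + 8*(1/1)³/3 + 16*(1/1)²/3)*186 = (-4 - 12*1 + (8/3)*1³ + (16/3)*1²)*186 = (-4 - 12 + (8/3)*1 + (16/3)*1)*186 = (-4 - 12 + 8/3 + 16/3)*186 = -8*186 = -1488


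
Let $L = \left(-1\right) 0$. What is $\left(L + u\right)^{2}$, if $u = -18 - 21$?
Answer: $1521$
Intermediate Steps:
$L = 0$
$u = -39$
$\left(L + u\right)^{2} = \left(0 - 39\right)^{2} = \left(-39\right)^{2} = 1521$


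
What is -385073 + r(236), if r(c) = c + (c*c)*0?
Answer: -384837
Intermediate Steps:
r(c) = c (r(c) = c + c²*0 = c + 0 = c)
-385073 + r(236) = -385073 + 236 = -384837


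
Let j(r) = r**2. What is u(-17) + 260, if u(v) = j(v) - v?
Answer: 566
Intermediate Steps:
u(v) = v**2 - v
u(-17) + 260 = -17*(-1 - 17) + 260 = -17*(-18) + 260 = 306 + 260 = 566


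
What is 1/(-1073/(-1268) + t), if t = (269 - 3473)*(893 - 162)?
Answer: -1268/2969812159 ≈ -4.2696e-7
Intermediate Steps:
t = -2342124 (t = -3204*731 = -2342124)
1/(-1073/(-1268) + t) = 1/(-1073/(-1268) - 2342124) = 1/(-1073*(-1/1268) - 2342124) = 1/(1073/1268 - 2342124) = 1/(-2969812159/1268) = -1268/2969812159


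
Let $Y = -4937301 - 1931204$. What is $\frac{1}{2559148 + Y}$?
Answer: $- \frac{1}{4309357} \approx -2.3205 \cdot 10^{-7}$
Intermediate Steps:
$Y = -6868505$ ($Y = -4937301 - 1931204 = -6868505$)
$\frac{1}{2559148 + Y} = \frac{1}{2559148 - 6868505} = \frac{1}{-4309357} = - \frac{1}{4309357}$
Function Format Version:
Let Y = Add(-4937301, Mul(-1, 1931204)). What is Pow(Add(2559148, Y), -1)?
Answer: Rational(-1, 4309357) ≈ -2.3205e-7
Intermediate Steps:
Y = -6868505 (Y = Add(-4937301, -1931204) = -6868505)
Pow(Add(2559148, Y), -1) = Pow(Add(2559148, -6868505), -1) = Pow(-4309357, -1) = Rational(-1, 4309357)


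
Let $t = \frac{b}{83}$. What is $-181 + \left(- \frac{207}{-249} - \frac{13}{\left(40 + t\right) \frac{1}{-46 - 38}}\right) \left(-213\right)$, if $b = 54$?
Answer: $- \frac{121616366}{20003} \approx -6079.9$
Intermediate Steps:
$t = \frac{54}{83} \approx 0.6506$
$-181 + \left(- \frac{207}{-249} - \frac{13}{\left(40 + t\right) \frac{1}{-46 - 38}}\right) \left(-213\right) = -181 + \left(- \frac{207}{-249} - \frac{13}{\left(40 + \frac{54}{83}\right) \frac{1}{-46 - 38}}\right) \left(-213\right) = -181 + \left(\left(-207\right) \left(- \frac{1}{249}\right) - \frac{13}{\frac{3374}{83} \frac{1}{-84}}\right) \left(-213\right) = -181 + \left(\frac{69}{83} - \frac{13}{\frac{3374}{83} \left(- \frac{1}{84}\right)}\right) \left(-213\right) = -181 + \left(\frac{69}{83} - \frac{13}{- \frac{241}{498}}\right) \left(-213\right) = -181 + \left(\frac{69}{83} - - \frac{6474}{241}\right) \left(-213\right) = -181 + \left(\frac{69}{83} + \frac{6474}{241}\right) \left(-213\right) = -181 + \frac{553971}{20003} \left(-213\right) = -181 - \frac{117995823}{20003} = - \frac{121616366}{20003}$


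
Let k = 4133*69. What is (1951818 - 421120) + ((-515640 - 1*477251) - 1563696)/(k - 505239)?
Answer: 336851019863/220062 ≈ 1.5307e+6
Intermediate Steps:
k = 285177
(1951818 - 421120) + ((-515640 - 1*477251) - 1563696)/(k - 505239) = (1951818 - 421120) + ((-515640 - 1*477251) - 1563696)/(285177 - 505239) = 1530698 + ((-515640 - 477251) - 1563696)/(-220062) = 1530698 + (-992891 - 1563696)*(-1/220062) = 1530698 - 2556587*(-1/220062) = 1530698 + 2556587/220062 = 336851019863/220062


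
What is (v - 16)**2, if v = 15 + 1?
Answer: 0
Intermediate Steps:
v = 16
(v - 16)**2 = (16 - 16)**2 = 0**2 = 0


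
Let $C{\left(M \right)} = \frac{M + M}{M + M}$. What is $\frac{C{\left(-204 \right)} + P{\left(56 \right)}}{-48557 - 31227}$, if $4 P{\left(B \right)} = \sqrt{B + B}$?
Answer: $- \frac{1}{79784} - \frac{\sqrt{7}}{79784} \approx -4.5695 \cdot 10^{-5}$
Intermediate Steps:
$P{\left(B \right)} = \frac{\sqrt{2} \sqrt{B}}{4}$ ($P{\left(B \right)} = \frac{\sqrt{B + B}}{4} = \frac{\sqrt{2 B}}{4} = \frac{\sqrt{2} \sqrt{B}}{4}$)
$C{\left(M \right)} = 1$ ($C{\left(M \right)} = \frac{2 M}{2 M} = 2 M \frac{1}{2 M} = 1$)
$\frac{C{\left(-204 \right)} + P{\left(56 \right)}}{-48557 - 31227} = \frac{1 + \frac{\sqrt{2} \sqrt{56}}{4}}{-48557 - 31227} = \frac{1 + \frac{\sqrt{2} \cdot 2 \sqrt{14}}{4}}{-79784} = \left(1 + \sqrt{7}\right) \left(- \frac{1}{79784}\right) = - \frac{1}{79784} - \frac{\sqrt{7}}{79784}$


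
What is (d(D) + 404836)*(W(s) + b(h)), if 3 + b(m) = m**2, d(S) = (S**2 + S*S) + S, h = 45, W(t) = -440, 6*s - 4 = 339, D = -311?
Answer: 945983794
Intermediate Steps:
s = 343/6 (s = 2/3 + (1/6)*339 = 2/3 + 113/2 = 343/6 ≈ 57.167)
d(S) = S + 2*S**2 (d(S) = (S**2 + S**2) + S = 2*S**2 + S = S + 2*S**2)
b(m) = -3 + m**2
(d(D) + 404836)*(W(s) + b(h)) = (-311*(1 + 2*(-311)) + 404836)*(-440 + (-3 + 45**2)) = (-311*(1 - 622) + 404836)*(-440 + (-3 + 2025)) = (-311*(-621) + 404836)*(-440 + 2022) = (193131 + 404836)*1582 = 597967*1582 = 945983794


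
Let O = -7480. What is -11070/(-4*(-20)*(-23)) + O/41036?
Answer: 11012633/1887656 ≈ 5.8340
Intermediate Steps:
-11070/(-4*(-20)*(-23)) + O/41036 = -11070/(-4*(-20)*(-23)) - 7480/41036 = -11070/(80*(-23)) - 7480*1/41036 = -11070/(-1840) - 1870/10259 = -11070*(-1/1840) - 1870/10259 = 1107/184 - 1870/10259 = 11012633/1887656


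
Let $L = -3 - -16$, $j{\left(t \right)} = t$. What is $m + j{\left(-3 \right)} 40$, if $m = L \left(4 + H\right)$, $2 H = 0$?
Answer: $-68$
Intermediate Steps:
$H = 0$ ($H = \frac{1}{2} \cdot 0 = 0$)
$L = 13$ ($L = -3 + 16 = 13$)
$m = 52$ ($m = 13 \left(4 + 0\right) = 13 \cdot 4 = 52$)
$m + j{\left(-3 \right)} 40 = 52 - 120 = -68$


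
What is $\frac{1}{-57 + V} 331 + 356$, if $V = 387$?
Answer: $\frac{117811}{330} \approx 357.0$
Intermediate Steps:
$\frac{1}{-57 + V} 331 + 356 = \frac{1}{-57 + 387} \cdot 331 + 356 = \frac{1}{330} \cdot 331 + 356 = \frac{331}{330} + 356 = \frac{117811}{330}$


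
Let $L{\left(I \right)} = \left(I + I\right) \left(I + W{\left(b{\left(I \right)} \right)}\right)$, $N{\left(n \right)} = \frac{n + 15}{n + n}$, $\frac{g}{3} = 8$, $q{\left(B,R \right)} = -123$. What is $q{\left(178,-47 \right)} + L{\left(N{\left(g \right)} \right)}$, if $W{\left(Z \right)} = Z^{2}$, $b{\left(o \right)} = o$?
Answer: $- \frac{247003}{2048} \approx -120.61$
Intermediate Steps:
$g = 24$ ($g = 3 \cdot 8 = 24$)
$N{\left(n \right)} = \frac{15 + n}{2 n}$
$L{\left(I \right)} = 2 I \left(I + I^{2}\right)$ ($L{\left(I \right)} = \left(I + I\right) \left(I + I^{2}\right) = 2 I \left(I + I^{2}\right)$)
$q{\left(178,-47 \right)} + L{\left(N{\left(g \right)} \right)} = -123 + 2 \left(\frac{15 + 24}{2 \cdot 24}\right)^{2} \left(1 + \frac{15 + 24}{2 \cdot 24}\right) = -123 + 2 \left(\frac{1}{2} \cdot \frac{1}{24} \cdot 39\right)^{2} \left(1 + \frac{1}{2} \cdot \frac{1}{24} \cdot 39\right) = -123 + 2 \left(\frac{13}{16}\right)^{2} \left(1 + \frac{13}{16}\right) = -123 + 2 \cdot \frac{169}{256} \cdot \frac{29}{16} = -123 + \frac{4901}{2048} = - \frac{247003}{2048}$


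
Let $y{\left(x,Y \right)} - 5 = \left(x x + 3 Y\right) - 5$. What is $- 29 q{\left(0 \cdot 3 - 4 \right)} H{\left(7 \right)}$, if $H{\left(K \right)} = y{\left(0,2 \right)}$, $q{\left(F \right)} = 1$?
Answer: $-174$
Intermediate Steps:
$y{\left(x,Y \right)} = x^{2} + 3 Y$ ($y{\left(x,Y \right)} = 5 - \left(5 - 3 Y - x x\right) = 5 - \left(5 - x^{2} - 3 Y\right) = 5 + \left(-5 + x^{2} + 3 Y\right) = x^{2} + 3 Y$)
$H{\left(K \right)} = 6$ ($H{\left(K \right)} = 0^{2} + 3 \cdot 2 = 0 + 6 = 6$)
$- 29 q{\left(0 \cdot 3 - 4 \right)} H{\left(7 \right)} = \left(-29\right) 1 \cdot 6 = \left(-29\right) 6 = -174$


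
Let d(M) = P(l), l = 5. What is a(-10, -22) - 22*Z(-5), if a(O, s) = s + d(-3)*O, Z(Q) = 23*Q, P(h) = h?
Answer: 2458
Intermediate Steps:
d(M) = 5
a(O, s) = s + 5*O
a(-10, -22) - 22*Z(-5) = (-22 + 5*(-10)) - 506*(-5) = (-22 - 50) - 22*(-115) = -72 + 2530 = 2458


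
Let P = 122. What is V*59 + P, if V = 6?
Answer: 476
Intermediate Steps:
V*59 + P = 6*59 + 122 = 354 + 122 = 476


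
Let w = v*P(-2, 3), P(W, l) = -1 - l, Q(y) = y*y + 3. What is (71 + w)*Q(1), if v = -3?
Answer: 332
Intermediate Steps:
Q(y) = 3 + y² (Q(y) = y² + 3 = 3 + y²)
w = 12 (w = -3*(-1 - 1*3) = -3*(-1 - 3) = -3*(-4) = 12)
(71 + w)*Q(1) = (71 + 12)*(3 + 1²) = 83*(3 + 1) = 83*4 = 332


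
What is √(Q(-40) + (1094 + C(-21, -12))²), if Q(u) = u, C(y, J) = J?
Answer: 6*√32519 ≈ 1082.0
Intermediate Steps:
√(Q(-40) + (1094 + C(-21, -12))²) = √(-40 + (1094 - 12)²) = √(-40 + 1082²) = √(-40 + 1170724) = √1170684 = 6*√32519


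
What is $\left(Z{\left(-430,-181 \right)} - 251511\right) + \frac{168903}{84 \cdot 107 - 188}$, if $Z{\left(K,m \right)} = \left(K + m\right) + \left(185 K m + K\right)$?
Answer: $\frac{124484951303}{8800} \approx 1.4146 \cdot 10^{7}$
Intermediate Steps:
$Z{\left(K,m \right)} = m + 2 K + 185 K m$ ($Z{\left(K,m \right)} = \left(K + m\right) + \left(185 K m + K\right) = \left(K + m\right) + \left(K + 185 K m\right) = m + 2 K + 185 K m$)
$\left(Z{\left(-430,-181 \right)} - 251511\right) + \frac{168903}{84 \cdot 107 - 188} = \left(\left(-181 + 2 \left(-430\right) + 185 \left(-430\right) \left(-181\right)\right) - 251511\right) + \frac{168903}{84 \cdot 107 - 188} = \left(\left(-181 - 860 + 14398550\right) - 251511\right) + \frac{168903}{8988 - 188} = \left(14397509 - 251511\right) + \frac{168903}{8800} = 14145998 + 168903 \cdot \frac{1}{8800} = 14145998 + \frac{168903}{8800} = \frac{124484951303}{8800}$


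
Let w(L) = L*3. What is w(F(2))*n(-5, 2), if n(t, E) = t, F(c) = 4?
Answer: -60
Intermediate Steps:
w(L) = 3*L
w(F(2))*n(-5, 2) = (3*4)*(-5) = 12*(-5) = -60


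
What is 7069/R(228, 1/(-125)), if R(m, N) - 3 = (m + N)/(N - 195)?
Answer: 172313944/44629 ≈ 3861.0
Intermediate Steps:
R(m, N) = 3 + (N + m)/(-195 + N) (R(m, N) = 3 + (m + N)/(N - 195) = 3 + (N + m)/(-195 + N))
7069/R(228, 1/(-125)) = 7069/(((-585 + 228 + 4/(-125))/(-195 + 1/(-125)))) = 7069/(((-585 + 228 + 4*(-1/125))/(-195 - 1/125))) = 7069/(((-585 + 228 - 4/125)/(-24376/125))) = 7069/((-125/24376*(-44629/125))) = 7069/(44629/24376) = 7069*(24376/44629) = 172313944/44629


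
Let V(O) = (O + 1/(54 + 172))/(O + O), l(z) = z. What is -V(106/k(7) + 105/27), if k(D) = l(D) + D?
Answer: -163235/326344 ≈ -0.50019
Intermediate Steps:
k(D) = 2*D (k(D) = D + D = 2*D)
V(O) = (1/226 + O)/(2*O) (V(O) = (O + 1/226)/((2*O)) = (O + 1/226)*(1/(2*O)) = (1/226 + O)*(1/(2*O)) = (1/226 + O)/(2*O))
-V(106/k(7) + 105/27) = -(1 + 226*(106/((2*7)) + 105/27))/(452*(106/((2*7)) + 105/27)) = -(1 + 226*(106/14 + 105*(1/27)))/(452*(106/14 + 105*(1/27))) = -(1 + 226*(106*(1/14) + 35/9))/(452*(106*(1/14) + 35/9)) = -(1 + 226*(53/7 + 35/9))/(452*(53/7 + 35/9)) = -(1 + 226*(722/63))/(452*722/63) = -63*(1 + 163172/63)/(452*722) = -63*163235/(452*722*63) = -1*163235/326344 = -163235/326344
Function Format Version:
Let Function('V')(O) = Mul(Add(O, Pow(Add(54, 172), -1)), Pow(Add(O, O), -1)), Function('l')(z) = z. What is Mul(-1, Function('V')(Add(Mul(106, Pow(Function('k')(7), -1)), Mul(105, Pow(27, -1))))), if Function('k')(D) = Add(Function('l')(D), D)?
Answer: Rational(-163235, 326344) ≈ -0.50019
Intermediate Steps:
Function('k')(D) = Mul(2, D) (Function('k')(D) = Add(D, D) = Mul(2, D))
Function('V')(O) = Mul(Rational(1, 2), Pow(O, -1), Add(Rational(1, 226), O)) (Function('V')(O) = Mul(Add(O, Pow(226, -1)), Pow(Mul(2, O), -1)) = Mul(Add(O, Rational(1, 226)), Mul(Rational(1, 2), Pow(O, -1))) = Mul(Add(Rational(1, 226), O), Mul(Rational(1, 2), Pow(O, -1))) = Mul(Rational(1, 2), Pow(O, -1), Add(Rational(1, 226), O)))
Mul(-1, Function('V')(Add(Mul(106, Pow(Function('k')(7), -1)), Mul(105, Pow(27, -1))))) = Mul(-1, Mul(Rational(1, 452), Pow(Add(Mul(106, Pow(Mul(2, 7), -1)), Mul(105, Pow(27, -1))), -1), Add(1, Mul(226, Add(Mul(106, Pow(Mul(2, 7), -1)), Mul(105, Pow(27, -1))))))) = Mul(-1, Mul(Rational(1, 452), Pow(Add(Mul(106, Pow(14, -1)), Mul(105, Rational(1, 27))), -1), Add(1, Mul(226, Add(Mul(106, Pow(14, -1)), Mul(105, Rational(1, 27))))))) = Mul(-1, Mul(Rational(1, 452), Pow(Add(Mul(106, Rational(1, 14)), Rational(35, 9)), -1), Add(1, Mul(226, Add(Mul(106, Rational(1, 14)), Rational(35, 9)))))) = Mul(-1, Mul(Rational(1, 452), Pow(Add(Rational(53, 7), Rational(35, 9)), -1), Add(1, Mul(226, Add(Rational(53, 7), Rational(35, 9)))))) = Mul(-1, Mul(Rational(1, 452), Pow(Rational(722, 63), -1), Add(1, Mul(226, Rational(722, 63))))) = Mul(-1, Mul(Rational(1, 452), Rational(63, 722), Add(1, Rational(163172, 63)))) = Mul(-1, Mul(Rational(1, 452), Rational(63, 722), Rational(163235, 63))) = Mul(-1, Rational(163235, 326344)) = Rational(-163235, 326344)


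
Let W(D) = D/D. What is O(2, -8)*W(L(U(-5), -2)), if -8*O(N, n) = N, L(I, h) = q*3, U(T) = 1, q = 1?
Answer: -¼ ≈ -0.25000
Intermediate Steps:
L(I, h) = 3 (L(I, h) = 1*3 = 3)
O(N, n) = -N/8
W(D) = 1
O(2, -8)*W(L(U(-5), -2)) = -⅛*2*1 = -¼*1 = -¼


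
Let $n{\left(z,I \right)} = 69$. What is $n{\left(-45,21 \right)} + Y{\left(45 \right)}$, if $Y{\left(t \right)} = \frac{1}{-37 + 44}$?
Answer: $\frac{484}{7} \approx 69.143$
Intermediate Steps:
$Y{\left(t \right)} = \frac{1}{7}$
$n{\left(-45,21 \right)} + Y{\left(45 \right)} = 69 + \frac{1}{7} = \frac{484}{7}$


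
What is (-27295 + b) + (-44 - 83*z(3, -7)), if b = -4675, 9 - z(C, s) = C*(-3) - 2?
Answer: -33674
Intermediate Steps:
z(C, s) = 11 + 3*C (z(C, s) = 9 - (C*(-3) - 2) = 9 - (-3*C - 2) = 9 - (-2 - 3*C) = 9 + (2 + 3*C) = 11 + 3*C)
(-27295 + b) + (-44 - 83*z(3, -7)) = (-27295 - 4675) + (-44 - 83*(11 + 3*3)) = -31970 + (-44 - 83*(11 + 9)) = -31970 + (-44 - 83*20) = -31970 + (-44 - 1660) = -31970 - 1704 = -33674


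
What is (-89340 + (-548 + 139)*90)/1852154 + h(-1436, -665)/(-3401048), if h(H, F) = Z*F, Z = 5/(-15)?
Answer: -92025592715/1349842426584 ≈ -0.068175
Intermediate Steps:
Z = -⅓ (Z = 5*(-1/15) = -⅓ ≈ -0.33333)
h(H, F) = -F/3
(-89340 + (-548 + 139)*90)/1852154 + h(-1436, -665)/(-3401048) = (-89340 + (-548 + 139)*90)/1852154 - ⅓*(-665)/(-3401048) = (-89340 - 409*90)*(1/1852154) + (665/3)*(-1/3401048) = (-89340 - 36810)*(1/1852154) - 95/1457592 = -126150*1/1852154 - 95/1457592 = -63075/926077 - 95/1457592 = -92025592715/1349842426584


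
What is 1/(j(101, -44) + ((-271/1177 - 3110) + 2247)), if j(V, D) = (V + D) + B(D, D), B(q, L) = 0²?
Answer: -1177/948933 ≈ -0.0012403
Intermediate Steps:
B(q, L) = 0
j(V, D) = D + V (j(V, D) = (V + D) + 0 = (D + V) + 0 = D + V)
1/(j(101, -44) + ((-271/1177 - 3110) + 2247)) = 1/((-44 + 101) + ((-271/1177 - 3110) + 2247)) = 1/(57 + ((-271*1/1177 - 3110) + 2247)) = 1/(57 + ((-271/1177 - 3110) + 2247)) = 1/(57 + (-3660741/1177 + 2247)) = 1/(57 - 1016022/1177) = 1/(-948933/1177) = -1177/948933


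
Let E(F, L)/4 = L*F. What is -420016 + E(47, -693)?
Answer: -550300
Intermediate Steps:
E(F, L) = 4*F*L (E(F, L) = 4*(L*F) = 4*(F*L) = 4*F*L)
-420016 + E(47, -693) = -420016 + 4*47*(-693) = -420016 - 130284 = -550300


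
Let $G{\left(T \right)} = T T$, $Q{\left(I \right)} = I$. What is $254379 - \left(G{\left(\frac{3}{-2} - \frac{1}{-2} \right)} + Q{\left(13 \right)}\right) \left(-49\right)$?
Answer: $255065$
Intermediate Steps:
$G{\left(T \right)} = T^{2}$
$254379 - \left(G{\left(\frac{3}{-2} - \frac{1}{-2} \right)} + Q{\left(13 \right)}\right) \left(-49\right) = 254379 - \left(\left(\frac{3}{-2} - \frac{1}{-2}\right)^{2} + 13\right) \left(-49\right) = 254379 - \left(\left(3 \left(- \frac{1}{2}\right) - - \frac{1}{2}\right)^{2} + 13\right) \left(-49\right) = 254379 - \left(\left(- \frac{3}{2} + \frac{1}{2}\right)^{2} + 13\right) \left(-49\right) = 254379 - \left(\left(-1\right)^{2} + 13\right) \left(-49\right) = 254379 - \left(1 + 13\right) \left(-49\right) = 254379 - 14 \left(-49\right) = 254379 - -686 = 254379 + 686 = 255065$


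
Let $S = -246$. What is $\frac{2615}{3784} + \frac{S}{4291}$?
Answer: $\frac{10290101}{16237144} \approx 0.63374$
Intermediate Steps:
$\frac{2615}{3784} + \frac{S}{4291} = \frac{2615}{3784} - \frac{246}{4291} = \frac{10290101}{16237144}$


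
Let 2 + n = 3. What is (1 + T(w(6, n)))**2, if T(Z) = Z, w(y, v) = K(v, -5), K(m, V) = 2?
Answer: 9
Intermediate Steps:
n = 1 (n = -2 + 3 = 1)
w(y, v) = 2
(1 + T(w(6, n)))**2 = (1 + 2)**2 = 3**2 = 9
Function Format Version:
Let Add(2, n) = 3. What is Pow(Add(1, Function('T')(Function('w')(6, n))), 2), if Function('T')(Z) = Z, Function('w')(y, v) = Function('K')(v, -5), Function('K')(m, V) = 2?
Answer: 9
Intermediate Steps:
n = 1 (n = Add(-2, 3) = 1)
Function('w')(y, v) = 2
Pow(Add(1, Function('T')(Function('w')(6, n))), 2) = Pow(Add(1, 2), 2) = Pow(3, 2) = 9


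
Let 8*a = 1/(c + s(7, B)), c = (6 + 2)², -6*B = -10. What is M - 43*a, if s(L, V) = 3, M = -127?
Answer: -68115/536 ≈ -127.08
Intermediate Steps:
B = 5/3 (B = -⅙*(-10) = 5/3 ≈ 1.6667)
c = 64 (c = 8² = 64)
a = 1/536 (a = 1/(8*(64 + 3)) = (⅛)/67 = (⅛)*(1/67) = 1/536 ≈ 0.0018657)
M - 43*a = -127 - 43*1/536 = -127 - 43/536 = -68115/536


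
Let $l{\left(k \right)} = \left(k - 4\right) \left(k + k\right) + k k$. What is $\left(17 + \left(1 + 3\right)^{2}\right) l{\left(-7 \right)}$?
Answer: $6699$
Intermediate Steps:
$l{\left(k \right)} = k^{2} + 2 k \left(-4 + k\right)$ ($l{\left(k \right)} = \left(-4 + k\right) 2 k + k^{2} = 2 k \left(-4 + k\right) + k^{2} = k^{2} + 2 k \left(-4 + k\right)$)
$\left(17 + \left(1 + 3\right)^{2}\right) l{\left(-7 \right)} = \left(17 + \left(1 + 3\right)^{2}\right) \left(- 7 \left(-8 + 3 \left(-7\right)\right)\right) = \left(17 + 4^{2}\right) \left(- 7 \left(-8 - 21\right)\right) = \left(17 + 16\right) \left(\left(-7\right) \left(-29\right)\right) = 33 \cdot 203 = 6699$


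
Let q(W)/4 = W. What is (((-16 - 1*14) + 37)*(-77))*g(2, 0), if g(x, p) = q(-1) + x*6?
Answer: -4312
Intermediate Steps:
q(W) = 4*W
g(x, p) = -4 + 6*x (g(x, p) = 4*(-1) + x*6 = -4 + 6*x)
(((-16 - 1*14) + 37)*(-77))*g(2, 0) = (((-16 - 1*14) + 37)*(-77))*(-4 + 6*2) = (((-16 - 14) + 37)*(-77))*(-4 + 12) = ((-30 + 37)*(-77))*8 = (7*(-77))*8 = -539*8 = -4312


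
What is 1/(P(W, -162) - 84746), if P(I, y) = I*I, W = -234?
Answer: -1/29990 ≈ -3.3344e-5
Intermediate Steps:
P(I, y) = I²
1/(P(W, -162) - 84746) = 1/((-234)² - 84746) = 1/(54756 - 84746) = 1/(-29990) = -1/29990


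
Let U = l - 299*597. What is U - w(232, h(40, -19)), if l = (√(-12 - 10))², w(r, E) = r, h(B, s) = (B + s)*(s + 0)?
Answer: -178757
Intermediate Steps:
h(B, s) = s*(B + s) (h(B, s) = (B + s)*s = s*(B + s))
l = -22 (l = (√(-22))² = (I*√22)² = -22)
U = -178525 (U = -22 - 299*597 = -22 - 178503 = -178525)
U - w(232, h(40, -19)) = -178525 - 1*232 = -178525 - 232 = -178757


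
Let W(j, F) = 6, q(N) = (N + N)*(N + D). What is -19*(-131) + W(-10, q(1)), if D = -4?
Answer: 2495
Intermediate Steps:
q(N) = 2*N*(-4 + N) (q(N) = (N + N)*(N - 4) = (2*N)*(-4 + N) = 2*N*(-4 + N))
-19*(-131) + W(-10, q(1)) = -19*(-131) + 6 = 2489 + 6 = 2495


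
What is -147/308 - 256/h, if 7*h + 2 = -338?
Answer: 17927/3740 ≈ 4.7933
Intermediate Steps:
h = -340/7 (h = -2/7 + (1/7)*(-338) = -2/7 - 338/7 = -340/7 ≈ -48.571)
-147/308 - 256/h = -147/308 - 256/(-340/7) = -147*1/308 - 256*(-7/340) = -21/44 + 448/85 = 17927/3740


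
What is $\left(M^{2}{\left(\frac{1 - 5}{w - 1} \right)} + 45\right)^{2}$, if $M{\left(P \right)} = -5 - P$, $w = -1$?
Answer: $8836$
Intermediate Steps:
$\left(M^{2}{\left(\frac{1 - 5}{w - 1} \right)} + 45\right)^{2} = \left(\left(-5 - \frac{1 - 5}{-1 - 1}\right)^{2} + 45\right)^{2} = \left(\left(-5 - - \frac{4}{-2}\right)^{2} + 45\right)^{2} = \left(\left(-5 - \left(-4\right) \left(- \frac{1}{2}\right)\right)^{2} + 45\right)^{2} = \left(\left(-5 - 2\right)^{2} + 45\right)^{2} = \left(\left(-7\right)^{2} + 45\right)^{2} = \left(49 + 45\right)^{2} = 94^{2} = 8836$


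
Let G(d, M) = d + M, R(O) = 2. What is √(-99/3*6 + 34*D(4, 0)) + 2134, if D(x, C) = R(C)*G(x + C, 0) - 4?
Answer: 2134 + I*√62 ≈ 2134.0 + 7.874*I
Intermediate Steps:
G(d, M) = M + d
D(x, C) = -4 + 2*C + 2*x (D(x, C) = 2*(0 + (x + C)) - 4 = 2*(0 + (C + x)) - 4 = 2*(C + x) - 4 = (2*C + 2*x) - 4 = -4 + 2*C + 2*x)
√(-99/3*6 + 34*D(4, 0)) + 2134 = √(-99/3*6 + 34*(-4 + 2*0 + 2*4)) + 2134 = √(-99/3*6 + 34*(-4 + 0 + 8)) + 2134 = √(-9*11/3*6 + 34*4) + 2134 = √(-33*6 + 136) + 2134 = √(-198 + 136) + 2134 = √(-62) + 2134 = I*√62 + 2134 = 2134 + I*√62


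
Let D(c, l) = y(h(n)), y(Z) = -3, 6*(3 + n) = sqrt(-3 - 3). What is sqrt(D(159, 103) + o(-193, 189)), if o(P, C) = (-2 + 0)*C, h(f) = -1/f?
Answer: I*sqrt(381) ≈ 19.519*I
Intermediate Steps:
n = -3 + I*sqrt(6)/6 (n = -3 + sqrt(-3 - 3)/6 = -3 + sqrt(-6)/6 = -3 + (I*sqrt(6))/6 = -3 + I*sqrt(6)/6 ≈ -3.0 + 0.40825*I)
D(c, l) = -3
o(P, C) = -2*C
sqrt(D(159, 103) + o(-193, 189)) = sqrt(-3 - 2*189) = sqrt(-3 - 378) = sqrt(-381) = I*sqrt(381)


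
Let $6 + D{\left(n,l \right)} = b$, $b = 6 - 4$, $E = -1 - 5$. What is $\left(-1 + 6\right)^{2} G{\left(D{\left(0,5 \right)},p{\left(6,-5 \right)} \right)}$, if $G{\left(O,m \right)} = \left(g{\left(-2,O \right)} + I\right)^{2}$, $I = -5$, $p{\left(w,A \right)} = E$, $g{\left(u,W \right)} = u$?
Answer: $1225$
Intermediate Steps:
$E = -6$
$p{\left(w,A \right)} = -6$
$b = 2$
$D{\left(n,l \right)} = -4$ ($D{\left(n,l \right)} = -6 + 2 = -4$)
$G{\left(O,m \right)} = 49$ ($G{\left(O,m \right)} = \left(-2 - 5\right)^{2} = \left(-7\right)^{2} = 49$)
$\left(-1 + 6\right)^{2} G{\left(D{\left(0,5 \right)},p{\left(6,-5 \right)} \right)} = \left(-1 + 6\right)^{2} \cdot 49 = 5^{2} \cdot 49 = 25 \cdot 49 = 1225$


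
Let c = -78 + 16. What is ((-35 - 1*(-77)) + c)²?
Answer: 400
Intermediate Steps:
c = -62
((-35 - 1*(-77)) + c)² = ((-35 - 1*(-77)) - 62)² = ((-35 + 77) - 62)² = (42 - 62)² = (-20)² = 400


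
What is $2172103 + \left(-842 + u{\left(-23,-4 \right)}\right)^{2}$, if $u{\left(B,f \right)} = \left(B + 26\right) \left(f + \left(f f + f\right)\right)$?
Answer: $2841227$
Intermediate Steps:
$u{\left(B,f \right)} = \left(26 + B\right) \left(f^{2} + 2 f\right)$ ($u{\left(B,f \right)} = \left(26 + B\right) \left(f + \left(f^{2} + f\right)\right) = \left(26 + B\right) \left(f + \left(f + f^{2}\right)\right) = \left(26 + B\right) \left(f^{2} + 2 f\right)$)
$2172103 + \left(-842 + u{\left(-23,-4 \right)}\right)^{2} = 2172103 + \left(-842 - 4 \left(52 + 2 \left(-23\right) + 26 \left(-4\right) - -92\right)\right)^{2} = 2172103 + \left(-842 - 4 \left(52 - 46 - 104 + 92\right)\right)^{2} = 2172103 + \left(-842 - -24\right)^{2} = 2172103 + \left(-842 + 24\right)^{2} = 2172103 + \left(-818\right)^{2} = 2172103 + 669124 = 2841227$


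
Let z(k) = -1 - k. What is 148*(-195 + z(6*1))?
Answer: -29896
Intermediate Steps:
148*(-195 + z(6*1)) = 148*(-195 + (-1 - 6)) = 148*(-195 - 7) = 148*(-202) = -29896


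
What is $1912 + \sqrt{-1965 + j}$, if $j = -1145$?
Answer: $1912 + i \sqrt{3110} \approx 1912.0 + 55.767 i$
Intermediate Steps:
$1912 + \sqrt{-1965 + j} = 1912 + \sqrt{-1965 - 1145} = 1912 + \sqrt{-3110} = 1912 + i \sqrt{3110}$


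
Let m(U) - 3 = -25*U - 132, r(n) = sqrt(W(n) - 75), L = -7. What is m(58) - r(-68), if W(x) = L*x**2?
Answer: -1579 - I*sqrt(32443) ≈ -1579.0 - 180.12*I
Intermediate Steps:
W(x) = -7*x**2
r(n) = sqrt(-75 - 7*n**2) (r(n) = sqrt(-7*n**2 - 75) = sqrt(-75 - 7*n**2))
m(U) = -129 - 25*U (m(U) = 3 + (-25*U - 132) = 3 + (-132 - 25*U) = -129 - 25*U)
m(58) - r(-68) = (-129 - 25*58) - sqrt(-75 - 7*(-68)**2) = (-129 - 1450) - sqrt(-75 - 7*4624) = -1579 - sqrt(-75 - 32368) = -1579 - sqrt(-32443) = -1579 - I*sqrt(32443)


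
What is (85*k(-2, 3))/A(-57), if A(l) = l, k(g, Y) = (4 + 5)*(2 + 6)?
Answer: -2040/19 ≈ -107.37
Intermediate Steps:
k(g, Y) = 72 (k(g, Y) = 9*8 = 72)
(85*k(-2, 3))/A(-57) = (85*72)/(-57) = 6120*(-1/57) = -2040/19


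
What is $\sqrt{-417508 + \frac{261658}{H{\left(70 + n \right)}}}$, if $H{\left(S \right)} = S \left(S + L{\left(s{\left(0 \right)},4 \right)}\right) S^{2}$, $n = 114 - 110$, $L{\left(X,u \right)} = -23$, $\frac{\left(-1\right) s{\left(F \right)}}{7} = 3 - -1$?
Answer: $\frac{i \sqrt{8140892654164029}}{139638} \approx 646.15 i$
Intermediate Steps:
$s{\left(F \right)} = -28$ ($s{\left(F \right)} = - 7 \left(3 - -1\right) = - 7 \left(3 + 1\right) = \left(-7\right) 4 = -28$)
$n = 4$ ($n = 114 - 110 = 4$)
$H{\left(S \right)} = S^{3} \left(-23 + S\right)$ ($H{\left(S \right)} = S \left(S - 23\right) S^{2} = S \left(-23 + S\right) S^{2} = S^{3} \left(-23 + S\right)$)
$\sqrt{-417508 + \frac{261658}{H{\left(70 + n \right)}}} = \sqrt{-417508 + \frac{261658}{\left(70 + 4\right)^{3} \left(-23 + \left(70 + 4\right)\right)}} = \sqrt{-417508 + \frac{261658}{74^{3} \left(-23 + 74\right)}} = \sqrt{-417508 + \frac{261658}{405224 \cdot 51}} = \sqrt{-417508 + \frac{261658}{20666424}} = \sqrt{-417508 + 261658 \cdot \frac{1}{20666424}} = \sqrt{-417508 + \frac{130829}{10333212}} = \sqrt{- \frac{4314198544867}{10333212}} = \frac{i \sqrt{8140892654164029}}{139638}$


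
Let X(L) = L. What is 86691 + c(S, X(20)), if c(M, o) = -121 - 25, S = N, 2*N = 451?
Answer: 86545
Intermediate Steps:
N = 451/2 (N = (½)*451 = 451/2 ≈ 225.50)
S = 451/2 ≈ 225.50
c(M, o) = -146
86691 + c(S, X(20)) = 86691 - 146 = 86545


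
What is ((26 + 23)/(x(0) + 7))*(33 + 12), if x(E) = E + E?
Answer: 315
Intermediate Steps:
x(E) = 2*E
((26 + 23)/(x(0) + 7))*(33 + 12) = ((26 + 23)/(2*0 + 7))*(33 + 12) = (49/(0 + 7))*45 = (49/7)*45 = (49*(1/7))*45 = 7*45 = 315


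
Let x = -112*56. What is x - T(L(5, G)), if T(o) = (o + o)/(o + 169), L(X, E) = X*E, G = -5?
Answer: -451559/72 ≈ -6271.7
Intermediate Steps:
L(X, E) = E*X
T(o) = 2*o/(169 + o) (T(o) = (2*o)/(169 + o) = 2*o/(169 + o))
x = -6272
x - T(L(5, G)) = -6272 - 2*(-5*5)/(169 - 5*5) = -6272 - 2*(-25)/(169 - 25) = -6272 - 2*(-25)/144 = -6272 - 1*(-25/72) = -6272 + 25/72 = -451559/72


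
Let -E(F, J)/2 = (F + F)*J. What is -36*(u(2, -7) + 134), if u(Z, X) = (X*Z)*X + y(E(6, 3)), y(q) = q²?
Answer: -194976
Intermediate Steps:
E(F, J) = -4*F*J (E(F, J) = -2*(F + F)*J = -2*2*F*J = -4*F*J)
u(Z, X) = 5184 + Z*X² (u(Z, X) = (X*Z)*X + (-4*6*3)² = Z*X² + (-72)² = Z*X² + 5184 = 5184 + Z*X²)
-36*(u(2, -7) + 134) = -36*((5184 + 2*(-7)²) + 134) = -36*((5184 + 2*49) + 134) = -36*((5184 + 98) + 134) = -36*(5282 + 134) = -36*5416 = -194976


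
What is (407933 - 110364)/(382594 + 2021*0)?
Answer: 297569/382594 ≈ 0.77777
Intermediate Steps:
(407933 - 110364)/(382594 + 2021*0) = 297569/(382594 + 0) = 297569/382594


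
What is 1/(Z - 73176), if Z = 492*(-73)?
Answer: -1/109092 ≈ -9.1666e-6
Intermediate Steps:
Z = -35916
1/(Z - 73176) = 1/(-35916 - 73176) = 1/(-109092) = -1/109092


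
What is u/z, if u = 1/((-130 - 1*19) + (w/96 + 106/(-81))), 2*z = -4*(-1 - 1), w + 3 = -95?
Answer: -324/196123 ≈ -0.0016520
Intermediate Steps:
w = -98 (w = -3 - 95 = -98)
z = 4 (z = (-4*(-1 - 1))/2 = (-4*(-2))/2 = (½)*8 = 4)
u = -1296/196123 (u = 1/((-130 - 1*19) + (-98/96 + 106/(-81))) = 1/((-130 - 19) + (-98*1/96 + 106*(-1/81))) = 1/(-149 + (-49/48 - 106/81)) = 1/(-149 - 3019/1296) = 1/(-196123/1296) = -1296/196123 ≈ -0.0066081)
u/z = -1296/196123/4 = -1296/196123*¼ = -324/196123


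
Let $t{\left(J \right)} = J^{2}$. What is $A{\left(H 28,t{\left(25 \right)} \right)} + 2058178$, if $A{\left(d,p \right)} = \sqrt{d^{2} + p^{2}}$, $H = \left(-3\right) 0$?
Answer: $2058803$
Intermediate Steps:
$H = 0$
$A{\left(H 28,t{\left(25 \right)} \right)} + 2058178 = \sqrt{\left(0 \cdot 28\right)^{2} + \left(25^{2}\right)^{2}} + 2058178 = \sqrt{0^{2} + 625^{2}} + 2058178 = \sqrt{0 + 390625} + 2058178 = \sqrt{390625} + 2058178 = 625 + 2058178 = 2058803$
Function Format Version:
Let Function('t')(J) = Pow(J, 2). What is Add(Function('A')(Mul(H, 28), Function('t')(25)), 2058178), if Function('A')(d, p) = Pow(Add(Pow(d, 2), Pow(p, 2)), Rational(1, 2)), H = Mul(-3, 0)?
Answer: 2058803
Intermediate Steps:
H = 0
Add(Function('A')(Mul(H, 28), Function('t')(25)), 2058178) = Add(Pow(Add(Pow(Mul(0, 28), 2), Pow(Pow(25, 2), 2)), Rational(1, 2)), 2058178) = Add(Pow(Add(Pow(0, 2), Pow(625, 2)), Rational(1, 2)), 2058178) = Add(Pow(Add(0, 390625), Rational(1, 2)), 2058178) = Add(Pow(390625, Rational(1, 2)), 2058178) = Add(625, 2058178) = 2058803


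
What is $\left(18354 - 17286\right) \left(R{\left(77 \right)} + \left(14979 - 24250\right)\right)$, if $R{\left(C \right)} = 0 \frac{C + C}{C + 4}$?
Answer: $-9901428$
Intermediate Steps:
$R{\left(C \right)} = 0$ ($R{\left(C \right)} = 0 \frac{2 C}{4 + C} = 0$)
$\left(18354 - 17286\right) \left(R{\left(77 \right)} + \left(14979 - 24250\right)\right) = \left(18354 - 17286\right) \left(0 + \left(14979 - 24250\right)\right) = 1068 \left(0 - 9271\right) = 1068 \left(-9271\right) = -9901428$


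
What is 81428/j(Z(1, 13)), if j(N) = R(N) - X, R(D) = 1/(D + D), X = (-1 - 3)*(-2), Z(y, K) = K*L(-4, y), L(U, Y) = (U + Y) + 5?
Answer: -4234256/415 ≈ -10203.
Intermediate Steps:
L(U, Y) = 5 + U + Y
Z(y, K) = K*(1 + y) (Z(y, K) = K*(5 - 4 + y) = K*(1 + y))
X = 8 (X = -4*(-2) = 8)
R(D) = 1/(2*D)
j(N) = -8 + 1/(2*N) (j(N) = 1/(2*N) - 1*8 = 1/(2*N) - 8 = -8 + 1/(2*N))
81428/j(Z(1, 13)) = 81428/(-8 + 1/(2*((13*(1 + 1))))) = 81428/(-8 + 1/(2*((13*2)))) = 81428/(-8 + (1/2)/26) = 81428/(-8 + (1/2)*(1/26)) = 81428/(-8 + 1/52) = 81428/(-415/52) = 81428*(-52/415) = -4234256/415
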